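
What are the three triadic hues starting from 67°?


Triadic: equally spaced at 120° intervals
H1 = 67°
H2 = (67 + 120) mod 360 = 187°
H3 = (67 + 240) mod 360 = 307°
Triadic = 67°, 187°, 307°


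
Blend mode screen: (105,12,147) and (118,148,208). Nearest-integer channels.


Screen: C = 255 - (255-A)×(255-B)/255, rounded to nearest integer
R: 255 - (255-105)×(255-118)/255 = 255 - 20550/255 ≈ 255 - 80.588 = 174.412 → 174
G: 255 - (255-12)×(255-148)/255 = 255 - 26001/255 ≈ 255 - 101.965 = 153.035 → 153
B: 255 - (255-147)×(255-208)/255 = 255 - 5076/255 ≈ 255 - 19.906 = 235.094 → 235
= RGB(174, 153, 235)


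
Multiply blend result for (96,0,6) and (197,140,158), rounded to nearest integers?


Multiply: C = A×B/255, rounded to nearest integer
R: 96×197/255 = 18912/255 ≈ 74.165 → 74
G: 0×140/255 = 0/255 ≈ 0.000 → 0
B: 6×158/255 = 948/255 ≈ 3.718 → 4
= RGB(74, 0, 4)


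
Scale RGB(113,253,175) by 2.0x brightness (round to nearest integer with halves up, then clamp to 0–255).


Multiply each channel by 2.0, round half up, clamp to [0, 255]
R: 113×2.0 = 226
G: 253×2.0 = 506 → clamp → 255
B: 175×2.0 = 350 → clamp → 255
= RGB(226, 255, 255)


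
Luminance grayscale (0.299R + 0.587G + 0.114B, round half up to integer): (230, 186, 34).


Gray = 0.299×R + 0.587×G + 0.114×B
Gray = 0.299×230 + 0.587×186 + 0.114×34
Gray = 68.770 + 109.182 + 3.876
Gray = 181.828 → round half up → 182
Gray = 182


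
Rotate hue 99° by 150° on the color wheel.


New hue = (H + rotation) mod 360
New hue = (99 + 150) mod 360
= 249 mod 360
= 249°


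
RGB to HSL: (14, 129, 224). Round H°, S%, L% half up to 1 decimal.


Normalize: R'=14/255≈0.0549, G'=129/255≈0.5059, B'=224/255≈0.8784
Max=224/255, Min=14/255, Δ=Max-Min=210/255
L = (Max+Min)/2 = (224+14)/510 = 238/510 = 0.46666… → L = 46.7%
L ≤ 0.5 → S = Δ/(Max+Min) = 210/(224+14) = 210/238 = 0.88235… → S = 88.2%
(the 1/255 factors cancel in S and H, so raw channel differences can be used)
Max is B' → H = 60 × ((R-G)/Δ + 4) = 60 × ((14-129)/210 + 4)
  -115/210 + 4 = -0.5476… + 4 = 3.4523…
  H = 60 × 3.4523… = 207.142…° → H = 207.1°
= HSL(207.1°, 88.2%, 46.7%)


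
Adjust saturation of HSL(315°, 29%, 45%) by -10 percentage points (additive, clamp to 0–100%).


Original S = 29%
Adjustment = -10 percentage points
New S = 29 + (-10) = 19
Clamp to [0, 100] → 19
= HSL(315°, 19%, 45%)


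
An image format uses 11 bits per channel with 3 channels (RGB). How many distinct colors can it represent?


Total bits = 11 bits/channel × 3 channels = 33 bits
Distinct colors = 2^33
= 8,589,934,592 colors


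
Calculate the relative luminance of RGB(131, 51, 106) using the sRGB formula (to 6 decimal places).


Linearize each channel (sRGB transfer function): c = v/255; c_lin = c/12.92 if c ≤ 0.04045, else ((c+0.055)/1.055)^2.4
  R: 131/255 ≈ 0.513725 > 0.04045 → ((0.513725+0.055)/1.055)^2.4 ≈ 0.226966
  G: 51/255 ≈ 0.200000 > 0.04045 → ((0.200000+0.055)/1.055)^2.4 ≈ 0.033105
  B: 106/255 ≈ 0.415686 > 0.04045 → ((0.415686+0.055)/1.055)^2.4 ≈ 0.144128
R_lin = 0.226966, G_lin = 0.033105, B_lin = 0.144128
L = 0.2126×R + 0.7152×G + 0.0722×B
L = 0.2126×0.226966 + 0.7152×0.033105 + 0.0722×0.144128
L ≈ 0.082336


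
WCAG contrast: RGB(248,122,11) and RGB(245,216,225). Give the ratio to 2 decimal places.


Linearize each sRGB channel c=v/255: c/12.92 if c ≤ 0.04045 else ((c+0.055)/1.055)^2.4
L = 0.2126×R_lin + 0.7152×G_lin + 0.0722×B_lin
Color 1 (248,122,11):
  R=248: 248/255≈0.9725 > 0.04045 → ((0.9725+0.055)/1.055)^2.4 ≈ 0.93869
  G=122: 122/255≈0.4784 > 0.04045 → ((0.4784+0.055)/1.055)^2.4 ≈ 0.19462
  B=11: 11/255≈0.0431 > 0.04045 → ((0.0431+0.055)/1.055)^2.4 ≈ 0.00335
  L1 = 0.2126×0.93869 + 0.7152×0.19462 + 0.0722×0.00335 ≈ 0.33900
Color 2 (245,216,225):
  R=245: 245/255≈0.9608 > 0.04045 → ((0.9608+0.055)/1.055)^2.4 ≈ 0.91310
  G=216: 216/255≈0.8471 > 0.04045 → ((0.8471+0.055)/1.055)^2.4 ≈ 0.68669
  B=225: 225/255≈0.8824 > 0.04045 → ((0.8824+0.055)/1.055)^2.4 ≈ 0.75294
  L2 = 0.2126×0.91310 + 0.7152×0.68669 + 0.0722×0.75294 ≈ 0.73960
Lighter = 0.73960, Darker = 0.33900
Ratio = (L_lighter + 0.05) / (L_darker + 0.05)
Ratio = (0.73960 + 0.05) / (0.33900 + 0.05) = 0.78960 / 0.38900 ≈ 2.0298
Ratio ≈ 2.03:1


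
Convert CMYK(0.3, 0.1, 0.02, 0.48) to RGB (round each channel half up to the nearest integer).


R = 255 × (1-C) × (1-K) = 255 × 0.70 × 0.52 = 92.82 → 93
G = 255 × (1-M) × (1-K) = 255 × 0.90 × 0.52 = 119.34 → 119
B = 255 × (1-Y) × (1-K) = 255 × 0.98 × 0.52 = 129.948 → 130
= RGB(93, 119, 130)


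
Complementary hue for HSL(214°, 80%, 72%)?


Complement = opposite side of color wheel = hue + 180°
H' = (214 + 180) mod 360 = 34°
S and L unchanged.
= HSL(34°, 80%, 72%)


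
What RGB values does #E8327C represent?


E8 → 232 (R)
32 → 50 (G)
7C → 124 (B)
= RGB(232, 50, 124)


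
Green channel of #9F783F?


Color: #9F783F
R = 9F = 159
G = 78 = 120
B = 3F = 63
Green = 120


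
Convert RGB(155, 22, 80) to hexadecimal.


R = 155 → 9B (hex)
G = 22 → 16 (hex)
B = 80 → 50 (hex)
Hex = #9B1650


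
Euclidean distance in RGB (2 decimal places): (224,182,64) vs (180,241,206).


d = √[(R₁-R₂)² + (G₁-G₂)² + (B₁-B₂)²]
d = √[(224-180)² + (182-241)² + (64-206)²]
d = √[1936 + 3481 + 20164]
d = √25581
d ≈ 159.94


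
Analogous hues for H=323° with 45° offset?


Base hue: 323°
Left analog: (323 - 45) mod 360 = 278°
Right analog: (323 + 45) mod 360 = 8°
Analogous hues = 278° and 8°


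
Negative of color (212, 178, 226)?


Invert: (255-R, 255-G, 255-B)
R: 255-212 = 43
G: 255-178 = 77
B: 255-226 = 29
= RGB(43, 77, 29)


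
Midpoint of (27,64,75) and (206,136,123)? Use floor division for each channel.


Midpoint: each channel = ⌊(C₁+C₂)/2⌋
R: ⌊(27+206)/2⌋ = 116
G: ⌊(64+136)/2⌋ = 100
B: ⌊(75+123)/2⌋ = 99
= RGB(116, 100, 99)


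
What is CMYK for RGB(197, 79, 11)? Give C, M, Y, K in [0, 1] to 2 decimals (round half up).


R'=197/255≈0.7725, G'=79/255≈0.3098, B'=11/255≈0.0431
K = 1 - max(R',G',B') = 1 - 197/255 = 58/255 = 0.22745… → 0.23
(1-R'-K)/(1-K) simplifies to (max-R)/max with max = 197:
C = (197-197)/197 = 0/197 = 0 → 0.00
M = (197-79)/197 = 118/197 = 0.59898… → 0.60
Y = (197-11)/197 = 186/197 = 0.94416… → 0.94
= CMYK(0.00, 0.60, 0.94, 0.23)


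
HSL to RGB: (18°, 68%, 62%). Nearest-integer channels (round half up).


H=18°, S=0.68, L=0.62
C = (1-|2L-1|)×S = (1-|0.24|)×0.68 = 0.5168
H' = H/60 = 18/60 ≈ 0.3000; X = C×(1-|H' mod 2 - 1|) = 0.15504
m = L - C/2 = 0.62 - 0.2584 = 0.3616
Sector ⌊H'⌋ = 0 → (R',G',B') = (0.5168, 0.15504, 0.0)
RGB = ((R'+m)×255, (G'+m)×255, (B'+m)×255) = (223.992, 131.7432, 92.208)
Round half up → RGB(224, 132, 92)


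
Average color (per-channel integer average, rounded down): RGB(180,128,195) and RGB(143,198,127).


Midpoint: each channel = ⌊(C₁+C₂)/2⌋
R: ⌊(180+143)/2⌋ = 161
G: ⌊(128+198)/2⌋ = 163
B: ⌊(195+127)/2⌋ = 161
= RGB(161, 163, 161)


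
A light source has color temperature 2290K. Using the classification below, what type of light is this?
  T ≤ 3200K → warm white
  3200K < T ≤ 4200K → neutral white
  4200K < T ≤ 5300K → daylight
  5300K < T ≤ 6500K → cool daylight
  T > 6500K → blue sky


Temperature: 2290K
2290K ≤ 3200K → warm white
Classification: warm white


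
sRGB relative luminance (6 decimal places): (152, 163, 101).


Linearize each channel (sRGB transfer function): c = v/255; c_lin = c/12.92 if c ≤ 0.04045, else ((c+0.055)/1.055)^2.4
  R: 152/255 ≈ 0.596078 > 0.04045 → ((0.596078+0.055)/1.055)^2.4 ≈ 0.313989
  G: 163/255 ≈ 0.639216 > 0.04045 → ((0.639216+0.055)/1.055)^2.4 ≈ 0.366253
  B: 101/255 ≈ 0.396078 > 0.04045 → ((0.396078+0.055)/1.055)^2.4 ≈ 0.130136
R_lin = 0.313989, G_lin = 0.366253, B_lin = 0.130136
L = 0.2126×R + 0.7152×G + 0.0722×B
L = 0.2126×0.313989 + 0.7152×0.366253 + 0.0722×0.130136
L ≈ 0.338094


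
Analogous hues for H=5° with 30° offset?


Base hue: 5°
Left analog: (5 - 30) mod 360 = 335°
Right analog: (5 + 30) mod 360 = 35°
Analogous hues = 335° and 35°


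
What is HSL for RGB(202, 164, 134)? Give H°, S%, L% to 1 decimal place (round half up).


Normalize: R'=202/255≈0.7922, G'=164/255≈0.6431, B'=134/255≈0.5255
Max=202/255, Min=134/255, Δ=Max-Min=68/255
L = (Max+Min)/2 = (202+134)/510 = 336/510 = 0.65882… → L = 65.9%
L > 0.5 → S = Δ/(2-Max-Min) = 68/(510-202-134) = 68/174 = 0.39080… → S = 39.1%
(the 1/255 factors cancel in S and H, so raw channel differences can be used)
Max is R' → H = 60 × (((G-B)/Δ) mod 6) = 60 × (((164-134)/68) mod 6)
  30/68 = 0.4411…
  H = 60 × 0.4411… = 26.470…° → H = 26.5°
= HSL(26.5°, 39.1%, 65.9%)


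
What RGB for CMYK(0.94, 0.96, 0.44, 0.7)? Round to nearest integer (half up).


R = 255 × (1-C) × (1-K) = 255 × 0.06 × 0.30 = 4.59 → 5
G = 255 × (1-M) × (1-K) = 255 × 0.04 × 0.30 = 3.06 → 3
B = 255 × (1-Y) × (1-K) = 255 × 0.56 × 0.30 = 42.84 → 43
= RGB(5, 3, 43)


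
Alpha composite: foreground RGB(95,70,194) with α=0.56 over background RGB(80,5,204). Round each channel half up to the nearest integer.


C = α×F + (1-α)×B, with 1-α = 0.44
R: 0.56×95 + 0.44×80 = 53.20 + 35.20 = 88.40 → 88
G: 0.56×70 + 0.44×5 = 39.20 + 2.20 = 41.40 → 41
B: 0.56×194 + 0.44×204 = 108.64 + 89.76 = 198.40 → 198
= RGB(88, 41, 198)


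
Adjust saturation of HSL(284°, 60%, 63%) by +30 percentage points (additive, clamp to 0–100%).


Original S = 60%
Adjustment = +30 percentage points
New S = 60 + (30) = 90
Clamp to [0, 100] → 90
= HSL(284°, 90%, 63%)


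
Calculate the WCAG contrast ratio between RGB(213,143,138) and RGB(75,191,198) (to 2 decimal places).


Linearize each sRGB channel c=v/255: c/12.92 if c ≤ 0.04045 else ((c+0.055)/1.055)^2.4
L = 0.2126×R_lin + 0.7152×G_lin + 0.0722×B_lin
Color 1 (213,143,138):
  R=213: 213/255≈0.8353 > 0.04045 → ((0.8353+0.055)/1.055)^2.4 ≈ 0.66539
  G=143: 143/255≈0.5608 > 0.04045 → ((0.5608+0.055)/1.055)^2.4 ≈ 0.27468
  B=138: 138/255≈0.5412 > 0.04045 → ((0.5412+0.055)/1.055)^2.4 ≈ 0.25415
  L1 = 0.2126×0.66539 + 0.7152×0.27468 + 0.0722×0.25415 ≈ 0.35626
Color 2 (75,191,198):
  R=75: 75/255≈0.2941 > 0.04045 → ((0.2941+0.055)/1.055)^2.4 ≈ 0.07036
  G=191: 191/255≈0.7490 > 0.04045 → ((0.7490+0.055)/1.055)^2.4 ≈ 0.52100
  B=198: 198/255≈0.7765 > 0.04045 → ((0.7765+0.055)/1.055)^2.4 ≈ 0.56471
  L2 = 0.2126×0.07036 + 0.7152×0.52100 + 0.0722×0.56471 ≈ 0.42835
Lighter = 0.42835, Darker = 0.35626
Ratio = (L_lighter + 0.05) / (L_darker + 0.05)
Ratio = (0.42835 + 0.05) / (0.35626 + 0.05) = 0.47835 / 0.40626 ≈ 1.1774
Ratio ≈ 1.18:1


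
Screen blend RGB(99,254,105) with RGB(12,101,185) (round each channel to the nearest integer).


Screen: C = 255 - (255-A)×(255-B)/255, rounded to nearest integer
R: 255 - (255-99)×(255-12)/255 = 255 - 37908/255 ≈ 255 - 148.659 = 106.341 → 106
G: 255 - (255-254)×(255-101)/255 = 255 - 154/255 ≈ 255 - 0.604 = 254.396 → 254
B: 255 - (255-105)×(255-185)/255 = 255 - 10500/255 ≈ 255 - 41.176 = 213.824 → 214
= RGB(106, 254, 214)


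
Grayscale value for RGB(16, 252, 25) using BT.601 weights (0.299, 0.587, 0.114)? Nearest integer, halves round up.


Gray = 0.299×R + 0.587×G + 0.114×B
Gray = 0.299×16 + 0.587×252 + 0.114×25
Gray = 4.784 + 147.924 + 2.850
Gray = 155.558 → round half up → 156
Gray = 156


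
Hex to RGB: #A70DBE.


A7 → 167 (R)
0D → 13 (G)
BE → 190 (B)
= RGB(167, 13, 190)


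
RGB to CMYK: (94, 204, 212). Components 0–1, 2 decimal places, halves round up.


R'=94/255≈0.3686, G'=204/255≈0.8000, B'=212/255≈0.8314
K = 1 - max(R',G',B') = 1 - 212/255 = 43/255 = 0.16862… → 0.17
(1-R'-K)/(1-K) simplifies to (max-R)/max with max = 212:
C = (212-94)/212 = 118/212 = 0.55660… → 0.56
M = (212-204)/212 = 8/212 = 0.03773… → 0.04
Y = (212-212)/212 = 0/212 = 0 → 0.00
= CMYK(0.56, 0.04, 0.00, 0.17)


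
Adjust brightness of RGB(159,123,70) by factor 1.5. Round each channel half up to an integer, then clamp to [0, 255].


Multiply each channel by 1.5, round half up, clamp to [0, 255]
R: 159×1.5 = 238.5 → round → 239
G: 123×1.5 = 184.5 → round → 185
B: 70×1.5 = 105
= RGB(239, 185, 105)


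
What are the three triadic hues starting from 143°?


Triadic: equally spaced at 120° intervals
H1 = 143°
H2 = (143 + 120) mod 360 = 263°
H3 = (143 + 240) mod 360 = 23°
Triadic = 143°, 263°, 23°


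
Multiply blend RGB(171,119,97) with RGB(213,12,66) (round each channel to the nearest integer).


Multiply: C = A×B/255, rounded to nearest integer
R: 171×213/255 = 36423/255 ≈ 142.835 → 143
G: 119×12/255 = 1428/255 ≈ 5.600 → 6
B: 97×66/255 = 6402/255 ≈ 25.106 → 25
= RGB(143, 6, 25)


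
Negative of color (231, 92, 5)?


Invert: (255-R, 255-G, 255-B)
R: 255-231 = 24
G: 255-92 = 163
B: 255-5 = 250
= RGB(24, 163, 250)


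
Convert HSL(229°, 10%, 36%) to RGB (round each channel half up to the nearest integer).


H=229°, S=0.10, L=0.36
C = (1-|2L-1|)×S = (1-|-0.28|)×0.10 = 0.072
H' = H/60 = 229/60 ≈ 3.8167; X = C×(1-|H' mod 2 - 1|) = 0.0132
m = L - C/2 = 0.36 - 0.036 = 0.324
Sector ⌊H'⌋ = 3 → (R',G',B') = (0.0, 0.0132, 0.072)
RGB = ((R'+m)×255, (G'+m)×255, (B'+m)×255) = (82.62, 85.986, 100.98)
Round half up → RGB(83, 86, 101)


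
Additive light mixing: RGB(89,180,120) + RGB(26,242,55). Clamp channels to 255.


Additive: each channel = min(255, C₁+C₂)
R: 89+26 = 115 → 115
G: 180+242 = 422 → 255
B: 120+55 = 175 → 175
= RGB(115, 255, 175)


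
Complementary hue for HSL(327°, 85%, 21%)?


Complement = opposite side of color wheel = hue + 180°
H' = (327 + 180) mod 360 = 147°
S and L unchanged.
= HSL(147°, 85%, 21%)


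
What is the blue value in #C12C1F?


Color: #C12C1F
R = C1 = 193
G = 2C = 44
B = 1F = 31
Blue = 31


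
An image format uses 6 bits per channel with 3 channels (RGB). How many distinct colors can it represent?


Total bits = 6 bits/channel × 3 channels = 18 bits
Distinct colors = 2^18
= 262,144 colors


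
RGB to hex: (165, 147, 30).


R = 165 → A5 (hex)
G = 147 → 93 (hex)
B = 30 → 1E (hex)
Hex = #A5931E


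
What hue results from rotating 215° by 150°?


New hue = (H + rotation) mod 360
New hue = (215 + 150) mod 360
= 365 mod 360
= 5°


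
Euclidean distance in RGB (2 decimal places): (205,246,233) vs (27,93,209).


d = √[(R₁-R₂)² + (G₁-G₂)² + (B₁-B₂)²]
d = √[(205-27)² + (246-93)² + (233-209)²]
d = √[31684 + 23409 + 576]
d = √55669
d ≈ 235.94


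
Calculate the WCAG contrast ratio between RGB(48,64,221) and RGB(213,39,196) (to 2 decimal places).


Linearize each sRGB channel c=v/255: c/12.92 if c ≤ 0.04045 else ((c+0.055)/1.055)^2.4
L = 0.2126×R_lin + 0.7152×G_lin + 0.0722×B_lin
Color 1 (48,64,221):
  R=48: 48/255≈0.1882 > 0.04045 → ((0.1882+0.055)/1.055)^2.4 ≈ 0.02956
  G=64: 64/255≈0.2510 > 0.04045 → ((0.2510+0.055)/1.055)^2.4 ≈ 0.05127
  B=221: 221/255≈0.8667 > 0.04045 → ((0.8667+0.055)/1.055)^2.4 ≈ 0.72306
  L1 = 0.2126×0.02956 + 0.7152×0.05127 + 0.0722×0.72306 ≈ 0.09516
Color 2 (213,39,196):
  R=213: 213/255≈0.8353 > 0.04045 → ((0.8353+0.055)/1.055)^2.4 ≈ 0.66539
  G=39: 39/255≈0.1529 > 0.04045 → ((0.1529+0.055)/1.055)^2.4 ≈ 0.02029
  B=196: 196/255≈0.7686 > 0.04045 → ((0.7686+0.055)/1.055)^2.4 ≈ 0.55201
  L2 = 0.2126×0.66539 + 0.7152×0.02029 + 0.0722×0.55201 ≈ 0.19583
Lighter = 0.19583, Darker = 0.09516
Ratio = (L_lighter + 0.05) / (L_darker + 0.05)
Ratio = (0.19583 + 0.05) / (0.09516 + 0.05) = 0.24583 / 0.14516 ≈ 1.6935
Ratio ≈ 1.69:1


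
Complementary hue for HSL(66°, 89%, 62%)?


Complement = opposite side of color wheel = hue + 180°
H' = (66 + 180) mod 360 = 246°
S and L unchanged.
= HSL(246°, 89%, 62%)


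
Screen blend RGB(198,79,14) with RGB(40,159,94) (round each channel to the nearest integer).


Screen: C = 255 - (255-A)×(255-B)/255, rounded to nearest integer
R: 255 - (255-198)×(255-40)/255 = 255 - 12255/255 ≈ 255 - 48.059 = 206.941 → 207
G: 255 - (255-79)×(255-159)/255 = 255 - 16896/255 ≈ 255 - 66.259 = 188.741 → 189
B: 255 - (255-14)×(255-94)/255 = 255 - 38801/255 ≈ 255 - 152.161 = 102.839 → 103
= RGB(207, 189, 103)


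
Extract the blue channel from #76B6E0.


Color: #76B6E0
R = 76 = 118
G = B6 = 182
B = E0 = 224
Blue = 224


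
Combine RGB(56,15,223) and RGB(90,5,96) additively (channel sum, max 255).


Additive: each channel = min(255, C₁+C₂)
R: 56+90 = 146 → 146
G: 15+5 = 20 → 20
B: 223+96 = 319 → 255
= RGB(146, 20, 255)


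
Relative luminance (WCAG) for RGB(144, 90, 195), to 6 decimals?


Linearize each channel (sRGB transfer function): c = v/255; c_lin = c/12.92 if c ≤ 0.04045, else ((c+0.055)/1.055)^2.4
  R: 144/255 ≈ 0.564706 > 0.04045 → ((0.564706+0.055)/1.055)^2.4 ≈ 0.278894
  G: 90/255 ≈ 0.352941 > 0.04045 → ((0.352941+0.055)/1.055)^2.4 ≈ 0.102242
  B: 195/255 ≈ 0.764706 > 0.04045 → ((0.764706+0.055)/1.055)^2.4 ≈ 0.545724
R_lin = 0.278894, G_lin = 0.102242, B_lin = 0.545724
L = 0.2126×R + 0.7152×G + 0.0722×B
L = 0.2126×0.278894 + 0.7152×0.102242 + 0.0722×0.545724
L ≈ 0.171818


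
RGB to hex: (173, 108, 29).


R = 173 → AD (hex)
G = 108 → 6C (hex)
B = 29 → 1D (hex)
Hex = #AD6C1D


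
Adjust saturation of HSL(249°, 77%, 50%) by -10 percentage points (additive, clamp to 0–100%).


Original S = 77%
Adjustment = -10 percentage points
New S = 77 + (-10) = 67
Clamp to [0, 100] → 67
= HSL(249°, 67%, 50%)


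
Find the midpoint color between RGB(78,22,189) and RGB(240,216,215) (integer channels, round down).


Midpoint: each channel = ⌊(C₁+C₂)/2⌋
R: ⌊(78+240)/2⌋ = 159
G: ⌊(22+216)/2⌋ = 119
B: ⌊(189+215)/2⌋ = 202
= RGB(159, 119, 202)


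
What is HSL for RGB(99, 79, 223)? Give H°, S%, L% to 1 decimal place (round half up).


Normalize: R'=99/255≈0.3882, G'=79/255≈0.3098, B'=223/255≈0.8745
Max=223/255, Min=79/255, Δ=Max-Min=144/255
L = (Max+Min)/2 = (223+79)/510 = 302/510 = 0.59215… → L = 59.2%
L > 0.5 → S = Δ/(2-Max-Min) = 144/(510-223-79) = 144/208 = 0.69230… → S = 69.2%
(the 1/255 factors cancel in S and H, so raw channel differences can be used)
Max is B' → H = 60 × ((R-G)/Δ + 4) = 60 × ((99-79)/144 + 4)
  20/144 + 4 = 0.1388… + 4 = 4.1388…
  H = 60 × 4.1388… = 248.333…° → H = 248.3°
= HSL(248.3°, 69.2%, 59.2%)


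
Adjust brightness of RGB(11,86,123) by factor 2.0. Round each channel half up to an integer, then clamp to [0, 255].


Multiply each channel by 2.0, round half up, clamp to [0, 255]
R: 11×2.0 = 22
G: 86×2.0 = 172
B: 123×2.0 = 246
= RGB(22, 172, 246)


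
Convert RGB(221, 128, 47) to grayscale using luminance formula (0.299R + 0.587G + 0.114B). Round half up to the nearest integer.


Gray = 0.299×R + 0.587×G + 0.114×B
Gray = 0.299×221 + 0.587×128 + 0.114×47
Gray = 66.079 + 75.136 + 5.358
Gray = 146.573 → round half up → 147
Gray = 147


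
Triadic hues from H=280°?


Triadic: equally spaced at 120° intervals
H1 = 280°
H2 = (280 + 120) mod 360 = 40°
H3 = (280 + 240) mod 360 = 160°
Triadic = 280°, 40°, 160°


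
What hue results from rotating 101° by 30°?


New hue = (H + rotation) mod 360
New hue = (101 + 30) mod 360
= 131 mod 360
= 131°


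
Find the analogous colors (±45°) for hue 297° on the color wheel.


Base hue: 297°
Left analog: (297 - 45) mod 360 = 252°
Right analog: (297 + 45) mod 360 = 342°
Analogous hues = 252° and 342°


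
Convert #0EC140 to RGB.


0E → 14 (R)
C1 → 193 (G)
40 → 64 (B)
= RGB(14, 193, 64)


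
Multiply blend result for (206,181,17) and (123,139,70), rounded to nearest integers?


Multiply: C = A×B/255, rounded to nearest integer
R: 206×123/255 = 25338/255 ≈ 99.365 → 99
G: 181×139/255 = 25159/255 ≈ 98.663 → 99
B: 17×70/255 = 1190/255 ≈ 4.667 → 5
= RGB(99, 99, 5)


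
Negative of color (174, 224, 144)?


Invert: (255-R, 255-G, 255-B)
R: 255-174 = 81
G: 255-224 = 31
B: 255-144 = 111
= RGB(81, 31, 111)


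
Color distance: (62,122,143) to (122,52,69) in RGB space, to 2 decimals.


d = √[(R₁-R₂)² + (G₁-G₂)² + (B₁-B₂)²]
d = √[(62-122)² + (122-52)² + (143-69)²]
d = √[3600 + 4900 + 5476]
d = √13976
d ≈ 118.22


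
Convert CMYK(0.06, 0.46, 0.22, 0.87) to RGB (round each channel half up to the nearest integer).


R = 255 × (1-C) × (1-K) = 255 × 0.94 × 0.13 = 31.161 → 31
G = 255 × (1-M) × (1-K) = 255 × 0.54 × 0.13 = 17.901 → 18
B = 255 × (1-Y) × (1-K) = 255 × 0.78 × 0.13 = 25.857 → 26
= RGB(31, 18, 26)


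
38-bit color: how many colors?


Colors = 2^bits = 2^38
= 274,877,906,944 colors


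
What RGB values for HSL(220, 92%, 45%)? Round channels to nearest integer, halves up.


H=220°, S=0.92, L=0.45
C = (1-|2L-1|)×S = (1-|-0.10|)×0.92 = 0.828
H' = H/60 = 220/60 ≈ 3.6667; X = C×(1-|H' mod 2 - 1|) = 0.276
m = L - C/2 = 0.45 - 0.414 = 0.036
Sector ⌊H'⌋ = 3 → (R',G',B') = (0.0, 0.276, 0.828)
RGB = ((R'+m)×255, (G'+m)×255, (B'+m)×255) = (9.18, 79.56, 220.32)
Round half up → RGB(9, 80, 220)


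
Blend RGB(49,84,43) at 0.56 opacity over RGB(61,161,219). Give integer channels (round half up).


C = α×F + (1-α)×B, with 1-α = 0.44
R: 0.56×49 + 0.44×61 = 27.44 + 26.84 = 54.28 → 54
G: 0.56×84 + 0.44×161 = 47.04 + 70.84 = 117.88 → 118
B: 0.56×43 + 0.44×219 = 24.08 + 96.36 = 120.44 → 120
= RGB(54, 118, 120)


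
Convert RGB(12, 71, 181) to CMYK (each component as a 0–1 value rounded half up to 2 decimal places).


R'=12/255≈0.0471, G'=71/255≈0.2784, B'=181/255≈0.7098
K = 1 - max(R',G',B') = 1 - 181/255 = 74/255 = 0.29019… → 0.29
(1-R'-K)/(1-K) simplifies to (max-R)/max with max = 181:
C = (181-12)/181 = 169/181 = 0.93370… → 0.93
M = (181-71)/181 = 110/181 = 0.60773… → 0.61
Y = (181-181)/181 = 0/181 = 0 → 0.00
= CMYK(0.93, 0.61, 0.00, 0.29)


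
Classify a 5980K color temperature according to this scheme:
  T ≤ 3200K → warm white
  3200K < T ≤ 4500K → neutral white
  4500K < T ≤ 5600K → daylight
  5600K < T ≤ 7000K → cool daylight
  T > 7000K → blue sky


Temperature: 5980K
5600K < 5980K ≤ 7000K → cool daylight
Classification: cool daylight


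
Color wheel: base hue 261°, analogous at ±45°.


Base hue: 261°
Left analog: (261 - 45) mod 360 = 216°
Right analog: (261 + 45) mod 360 = 306°
Analogous hues = 216° and 306°


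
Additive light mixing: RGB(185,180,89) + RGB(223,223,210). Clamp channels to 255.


Additive: each channel = min(255, C₁+C₂)
R: 185+223 = 408 → 255
G: 180+223 = 403 → 255
B: 89+210 = 299 → 255
= RGB(255, 255, 255)


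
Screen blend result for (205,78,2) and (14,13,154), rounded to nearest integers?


Screen: C = 255 - (255-A)×(255-B)/255, rounded to nearest integer
R: 255 - (255-205)×(255-14)/255 = 255 - 12050/255 ≈ 255 - 47.255 = 207.745 → 208
G: 255 - (255-78)×(255-13)/255 = 255 - 42834/255 ≈ 255 - 167.976 = 87.024 → 87
B: 255 - (255-2)×(255-154)/255 = 255 - 25553/255 ≈ 255 - 100.208 = 154.792 → 155
= RGB(208, 87, 155)


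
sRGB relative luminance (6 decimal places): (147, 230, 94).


Linearize each channel (sRGB transfer function): c = v/255; c_lin = c/12.92 if c ≤ 0.04045, else ((c+0.055)/1.055)^2.4
  R: 147/255 ≈ 0.576471 > 0.04045 → ((0.576471+0.055)/1.055)^2.4 ≈ 0.291771
  G: 230/255 ≈ 0.901961 > 0.04045 → ((0.901961+0.055)/1.055)^2.4 ≈ 0.791298
  B: 94/255 ≈ 0.368627 > 0.04045 → ((0.368627+0.055)/1.055)^2.4 ≈ 0.111932
R_lin = 0.291771, G_lin = 0.791298, B_lin = 0.111932
L = 0.2126×R + 0.7152×G + 0.0722×B
L = 0.2126×0.291771 + 0.7152×0.791298 + 0.0722×0.111932
L ≈ 0.636048


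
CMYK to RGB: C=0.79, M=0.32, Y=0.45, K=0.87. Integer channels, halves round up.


R = 255 × (1-C) × (1-K) = 255 × 0.21 × 0.13 = 6.9615 → 7
G = 255 × (1-M) × (1-K) = 255 × 0.68 × 0.13 = 22.542 → 23
B = 255 × (1-Y) × (1-K) = 255 × 0.55 × 0.13 = 18.2325 → 18
= RGB(7, 23, 18)


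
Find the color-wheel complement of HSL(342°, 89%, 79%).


Complement = opposite side of color wheel = hue + 180°
H' = (342 + 180) mod 360 = 162°
S and L unchanged.
= HSL(162°, 89%, 79%)


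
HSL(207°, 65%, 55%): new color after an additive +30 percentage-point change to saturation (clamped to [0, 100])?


Original S = 65%
Adjustment = +30 percentage points
New S = 65 + (30) = 95
Clamp to [0, 100] → 95
= HSL(207°, 95%, 55%)


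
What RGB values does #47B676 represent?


47 → 71 (R)
B6 → 182 (G)
76 → 118 (B)
= RGB(71, 182, 118)


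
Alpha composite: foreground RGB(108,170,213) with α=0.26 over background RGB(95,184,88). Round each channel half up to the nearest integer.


C = α×F + (1-α)×B, with 1-α = 0.74
R: 0.26×108 + 0.74×95 = 28.08 + 70.30 = 98.38 → 98
G: 0.26×170 + 0.74×184 = 44.20 + 136.16 = 180.36 → 180
B: 0.26×213 + 0.74×88 = 55.38 + 65.12 = 120.50 → 121
= RGB(98, 180, 121)


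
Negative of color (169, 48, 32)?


Invert: (255-R, 255-G, 255-B)
R: 255-169 = 86
G: 255-48 = 207
B: 255-32 = 223
= RGB(86, 207, 223)


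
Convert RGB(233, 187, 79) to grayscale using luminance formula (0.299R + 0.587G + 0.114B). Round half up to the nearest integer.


Gray = 0.299×R + 0.587×G + 0.114×B
Gray = 0.299×233 + 0.587×187 + 0.114×79
Gray = 69.667 + 109.769 + 9.006
Gray = 188.442 → round half up → 188
Gray = 188


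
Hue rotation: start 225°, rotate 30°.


New hue = (H + rotation) mod 360
New hue = (225 + 30) mod 360
= 255 mod 360
= 255°


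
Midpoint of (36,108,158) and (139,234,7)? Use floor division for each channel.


Midpoint: each channel = ⌊(C₁+C₂)/2⌋
R: ⌊(36+139)/2⌋ = 87
G: ⌊(108+234)/2⌋ = 171
B: ⌊(158+7)/2⌋ = 82
= RGB(87, 171, 82)


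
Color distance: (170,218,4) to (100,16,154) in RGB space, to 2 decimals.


d = √[(R₁-R₂)² + (G₁-G₂)² + (B₁-B₂)²]
d = √[(170-100)² + (218-16)² + (4-154)²]
d = √[4900 + 40804 + 22500]
d = √68204
d ≈ 261.16


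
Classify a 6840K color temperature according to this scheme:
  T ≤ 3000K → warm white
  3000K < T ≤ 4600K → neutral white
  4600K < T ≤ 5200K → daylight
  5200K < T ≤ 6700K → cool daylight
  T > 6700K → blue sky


Temperature: 6840K
6840K > 6700K → blue sky
Classification: blue sky


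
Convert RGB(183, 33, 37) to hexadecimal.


R = 183 → B7 (hex)
G = 33 → 21 (hex)
B = 37 → 25 (hex)
Hex = #B72125


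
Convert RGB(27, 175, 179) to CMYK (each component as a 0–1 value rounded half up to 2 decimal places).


R'=27/255≈0.1059, G'=175/255≈0.6863, B'=179/255≈0.7020
K = 1 - max(R',G',B') = 1 - 179/255 = 76/255 = 0.29803… → 0.30
(1-R'-K)/(1-K) simplifies to (max-R)/max with max = 179:
C = (179-27)/179 = 152/179 = 0.84916… → 0.85
M = (179-175)/179 = 4/179 = 0.02234… → 0.02
Y = (179-179)/179 = 0/179 = 0 → 0.00
= CMYK(0.85, 0.02, 0.00, 0.30)


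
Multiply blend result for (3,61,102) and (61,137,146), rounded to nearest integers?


Multiply: C = A×B/255, rounded to nearest integer
R: 3×61/255 = 183/255 ≈ 0.718 → 1
G: 61×137/255 = 8357/255 ≈ 32.773 → 33
B: 102×146/255 = 14892/255 ≈ 58.400 → 58
= RGB(1, 33, 58)


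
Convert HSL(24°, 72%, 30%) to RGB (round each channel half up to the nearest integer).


H=24°, S=0.72, L=0.30
C = (1-|2L-1|)×S = (1-|-0.40|)×0.72 = 0.432
H' = H/60 = 24/60 ≈ 0.4000; X = C×(1-|H' mod 2 - 1|) = 0.1728
m = L - C/2 = 0.30 - 0.216 = 0.084
Sector ⌊H'⌋ = 0 → (R',G',B') = (0.432, 0.1728, 0.0)
RGB = ((R'+m)×255, (G'+m)×255, (B'+m)×255) = (131.58, 65.484, 21.42)
Round half up → RGB(132, 65, 21)


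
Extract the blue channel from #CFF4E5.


Color: #CFF4E5
R = CF = 207
G = F4 = 244
B = E5 = 229
Blue = 229


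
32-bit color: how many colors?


Colors = 2^bits = 2^32
= 4,294,967,296 colors


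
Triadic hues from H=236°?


Triadic: equally spaced at 120° intervals
H1 = 236°
H2 = (236 + 120) mod 360 = 356°
H3 = (236 + 240) mod 360 = 116°
Triadic = 236°, 356°, 116°


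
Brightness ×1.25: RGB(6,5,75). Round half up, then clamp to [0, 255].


Multiply each channel by 1.25, round half up, clamp to [0, 255]
R: 6×1.25 = 7.5 → round → 8
G: 5×1.25 = 6.25 → round → 6
B: 75×1.25 = 93.75 → round → 94
= RGB(8, 6, 94)


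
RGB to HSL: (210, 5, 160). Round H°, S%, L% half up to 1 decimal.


Normalize: R'=210/255≈0.8235, G'=5/255≈0.0196, B'=160/255≈0.6275
Max=210/255, Min=5/255, Δ=Max-Min=205/255
L = (Max+Min)/2 = (210+5)/510 = 215/510 = 0.42156… → L = 42.2%
L ≤ 0.5 → S = Δ/(Max+Min) = 205/(210+5) = 205/215 = 0.95348… → S = 95.3%
(the 1/255 factors cancel in S and H, so raw channel differences can be used)
Max is R' → H = 60 × (((G-B)/Δ) mod 6) = 60 × (((5-160)/205) mod 6)
  (-155)/205 = -0.7560…; negative, so add 6 → 5.2439…
  H = 60 × 5.2439… = 314.634…° → H = 314.6°
= HSL(314.6°, 95.3%, 42.2%)


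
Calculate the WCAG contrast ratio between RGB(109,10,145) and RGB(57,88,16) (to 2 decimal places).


Linearize each sRGB channel c=v/255: c/12.92 if c ≤ 0.04045 else ((c+0.055)/1.055)^2.4
L = 0.2126×R_lin + 0.7152×G_lin + 0.0722×B_lin
Color 1 (109,10,145):
  R=109: 109/255≈0.4275 > 0.04045 → ((0.4275+0.055)/1.055)^2.4 ≈ 0.15293
  G=10: 10/255≈0.0392 ≤ 0.04045 → 0.0392/12.92 ≈ 0.00304
  B=145: 145/255≈0.5686 > 0.04045 → ((0.5686+0.055)/1.055)^2.4 ≈ 0.28315
  L1 = 0.2126×0.15293 + 0.7152×0.00304 + 0.0722×0.28315 ≈ 0.05513
Color 2 (57,88,16):
  R=57: 57/255≈0.2235 > 0.04045 → ((0.2235+0.055)/1.055)^2.4 ≈ 0.04092
  G=88: 88/255≈0.3451 > 0.04045 → ((0.3451+0.055)/1.055)^2.4 ≈ 0.09759
  B=16: 16/255≈0.0627 > 0.04045 → ((0.0627+0.055)/1.055)^2.4 ≈ 0.00518
  L2 = 0.2126×0.04092 + 0.7152×0.09759 + 0.0722×0.00518 ≈ 0.07887
Lighter = 0.07887, Darker = 0.05513
Ratio = (L_lighter + 0.05) / (L_darker + 0.05)
Ratio = (0.07887 + 0.05) / (0.05513 + 0.05) = 0.12887 / 0.10513 ≈ 1.2258
Ratio ≈ 1.23:1


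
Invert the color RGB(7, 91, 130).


Invert: (255-R, 255-G, 255-B)
R: 255-7 = 248
G: 255-91 = 164
B: 255-130 = 125
= RGB(248, 164, 125)


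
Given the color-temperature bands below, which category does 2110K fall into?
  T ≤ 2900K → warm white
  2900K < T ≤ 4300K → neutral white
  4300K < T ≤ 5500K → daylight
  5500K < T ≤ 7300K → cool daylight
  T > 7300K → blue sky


Temperature: 2110K
2110K ≤ 2900K → warm white
Classification: warm white


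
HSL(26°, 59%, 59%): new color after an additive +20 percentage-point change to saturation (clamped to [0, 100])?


Original S = 59%
Adjustment = +20 percentage points
New S = 59 + (20) = 79
Clamp to [0, 100] → 79
= HSL(26°, 79%, 59%)


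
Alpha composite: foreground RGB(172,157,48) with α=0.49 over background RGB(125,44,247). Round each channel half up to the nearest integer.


C = α×F + (1-α)×B, with 1-α = 0.51
R: 0.49×172 + 0.51×125 = 84.28 + 63.75 = 148.03 → 148
G: 0.49×157 + 0.51×44 = 76.93 + 22.44 = 99.37 → 99
B: 0.49×48 + 0.51×247 = 23.52 + 125.97 = 149.49 → 149
= RGB(148, 99, 149)


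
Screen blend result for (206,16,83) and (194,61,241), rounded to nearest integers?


Screen: C = 255 - (255-A)×(255-B)/255, rounded to nearest integer
R: 255 - (255-206)×(255-194)/255 = 255 - 2989/255 ≈ 255 - 11.722 = 243.278 → 243
G: 255 - (255-16)×(255-61)/255 = 255 - 46366/255 ≈ 255 - 181.827 = 73.173 → 73
B: 255 - (255-83)×(255-241)/255 = 255 - 2408/255 ≈ 255 - 9.443 = 245.557 → 246
= RGB(243, 73, 246)


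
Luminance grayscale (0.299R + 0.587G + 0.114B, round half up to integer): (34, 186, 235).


Gray = 0.299×R + 0.587×G + 0.114×B
Gray = 0.299×34 + 0.587×186 + 0.114×235
Gray = 10.166 + 109.182 + 26.790
Gray = 146.138 → round half up → 146
Gray = 146


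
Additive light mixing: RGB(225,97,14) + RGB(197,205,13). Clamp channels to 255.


Additive: each channel = min(255, C₁+C₂)
R: 225+197 = 422 → 255
G: 97+205 = 302 → 255
B: 14+13 = 27 → 27
= RGB(255, 255, 27)


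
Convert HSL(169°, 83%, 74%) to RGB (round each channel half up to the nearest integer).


H=169°, S=0.83, L=0.74
C = (1-|2L-1|)×S = (1-|0.48|)×0.83 = 0.4316
H' = H/60 = 169/60 ≈ 2.8167; X = C×(1-|H' mod 2 - 1|) ≈ 0.3525
m = L - C/2 = 0.74 - 0.2158 = 0.5242
Sector ⌊H'⌋ = 2 → (R',G',B') = (0.0, 0.4316, ≈0.3525)
RGB = ((R'+m)×255, (G'+m)×255, (B'+m)×255) = (133.671, 243.729, 223.5517)
Round half up → RGB(134, 244, 224)


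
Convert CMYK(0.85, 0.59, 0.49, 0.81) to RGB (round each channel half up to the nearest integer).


R = 255 × (1-C) × (1-K) = 255 × 0.15 × 0.19 = 7.2675 → 7
G = 255 × (1-M) × (1-K) = 255 × 0.41 × 0.19 = 19.8645 → 20
B = 255 × (1-Y) × (1-K) = 255 × 0.51 × 0.19 = 24.7095 → 25
= RGB(7, 20, 25)


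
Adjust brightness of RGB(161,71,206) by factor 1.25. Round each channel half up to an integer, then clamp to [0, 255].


Multiply each channel by 1.25, round half up, clamp to [0, 255]
R: 161×1.25 = 201.25 → round → 201
G: 71×1.25 = 88.75 → round → 89
B: 206×1.25 = 257.5 → round → 258 → clamp → 255
= RGB(201, 89, 255)


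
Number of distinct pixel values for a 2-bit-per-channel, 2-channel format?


Total bits = 2 bits/channel × 2 channels = 4 bits
Distinct pixel values = 2^4
= 16 pixel values


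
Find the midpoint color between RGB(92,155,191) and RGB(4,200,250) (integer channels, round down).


Midpoint: each channel = ⌊(C₁+C₂)/2⌋
R: ⌊(92+4)/2⌋ = 48
G: ⌊(155+200)/2⌋ = 177
B: ⌊(191+250)/2⌋ = 220
= RGB(48, 177, 220)


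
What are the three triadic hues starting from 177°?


Triadic: equally spaced at 120° intervals
H1 = 177°
H2 = (177 + 120) mod 360 = 297°
H3 = (177 + 240) mod 360 = 57°
Triadic = 177°, 297°, 57°


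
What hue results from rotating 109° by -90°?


New hue = (H + rotation) mod 360
New hue = (109 -90) mod 360
= 19 mod 360
= 19°


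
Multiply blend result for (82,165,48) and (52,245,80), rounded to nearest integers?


Multiply: C = A×B/255, rounded to nearest integer
R: 82×52/255 = 4264/255 ≈ 16.722 → 17
G: 165×245/255 = 40425/255 ≈ 158.529 → 159
B: 48×80/255 = 3840/255 ≈ 15.059 → 15
= RGB(17, 159, 15)


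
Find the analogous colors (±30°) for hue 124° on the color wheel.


Base hue: 124°
Left analog: (124 - 30) mod 360 = 94°
Right analog: (124 + 30) mod 360 = 154°
Analogous hues = 94° and 154°


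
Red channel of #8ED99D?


Color: #8ED99D
R = 8E = 142
G = D9 = 217
B = 9D = 157
Red = 142


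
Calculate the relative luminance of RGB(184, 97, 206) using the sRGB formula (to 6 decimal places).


Linearize each channel (sRGB transfer function): c = v/255; c_lin = c/12.92 if c ≤ 0.04045, else ((c+0.055)/1.055)^2.4
  R: 184/255 ≈ 0.721569 > 0.04045 → ((0.721569+0.055)/1.055)^2.4 ≈ 0.479320
  G: 97/255 ≈ 0.380392 > 0.04045 → ((0.380392+0.055)/1.055)^2.4 ≈ 0.119538
  B: 206/255 ≈ 0.807843 > 0.04045 → ((0.807843+0.055)/1.055)^2.4 ≈ 0.617207
R_lin = 0.479320, G_lin = 0.119538, B_lin = 0.617207
L = 0.2126×R + 0.7152×G + 0.0722×B
L = 0.2126×0.479320 + 0.7152×0.119538 + 0.0722×0.617207
L ≈ 0.231960


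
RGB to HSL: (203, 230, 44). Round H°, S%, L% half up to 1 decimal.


Normalize: R'=203/255≈0.7961, G'=230/255≈0.9020, B'=44/255≈0.1725
Max=230/255, Min=44/255, Δ=Max-Min=186/255
L = (Max+Min)/2 = (230+44)/510 = 274/510 = 0.53725… → L = 53.7%
L > 0.5 → S = Δ/(2-Max-Min) = 186/(510-230-44) = 186/236 = 0.78813… → S = 78.8%
(the 1/255 factors cancel in S and H, so raw channel differences can be used)
Max is G' → H = 60 × ((B-R)/Δ + 2) = 60 × ((44-203)/186 + 2)
  -159/186 + 2 = -0.8548… + 2 = 1.1451…
  H = 60 × 1.1451… = 68.709…° → H = 68.7°
= HSL(68.7°, 78.8%, 53.7%)


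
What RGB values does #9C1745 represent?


9C → 156 (R)
17 → 23 (G)
45 → 69 (B)
= RGB(156, 23, 69)


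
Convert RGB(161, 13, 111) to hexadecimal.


R = 161 → A1 (hex)
G = 13 → 0D (hex)
B = 111 → 6F (hex)
Hex = #A10D6F


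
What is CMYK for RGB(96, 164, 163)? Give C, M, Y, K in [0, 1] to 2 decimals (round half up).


R'=96/255≈0.3765, G'=164/255≈0.6431, B'=163/255≈0.6392
K = 1 - max(R',G',B') = 1 - 164/255 = 91/255 = 0.35686… → 0.36
(1-R'-K)/(1-K) simplifies to (max-R)/max with max = 164:
C = (164-96)/164 = 68/164 = 0.41463… → 0.41
M = (164-164)/164 = 0/164 = 0 → 0.00
Y = (164-163)/164 = 1/164 = 0.00609… → 0.01
= CMYK(0.41, 0.00, 0.01, 0.36)


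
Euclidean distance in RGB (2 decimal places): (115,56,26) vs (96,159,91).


d = √[(R₁-R₂)² + (G₁-G₂)² + (B₁-B₂)²]
d = √[(115-96)² + (56-159)² + (26-91)²]
d = √[361 + 10609 + 4225]
d = √15195
d ≈ 123.27


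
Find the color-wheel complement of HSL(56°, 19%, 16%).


Complement = opposite side of color wheel = hue + 180°
H' = (56 + 180) mod 360 = 236°
S and L unchanged.
= HSL(236°, 19%, 16%)


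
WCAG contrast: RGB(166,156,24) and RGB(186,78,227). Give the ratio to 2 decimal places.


Linearize each sRGB channel c=v/255: c/12.92 if c ≤ 0.04045 else ((c+0.055)/1.055)^2.4
L = 0.2126×R_lin + 0.7152×G_lin + 0.0722×B_lin
Color 1 (166,156,24):
  R=166: 166/255≈0.6510 > 0.04045 → ((0.6510+0.055)/1.055)^2.4 ≈ 0.38133
  G=156: 156/255≈0.6118 > 0.04045 → ((0.6118+0.055)/1.055)^2.4 ≈ 0.33245
  B=24: 24/255≈0.0941 > 0.04045 → ((0.0941+0.055)/1.055)^2.4 ≈ 0.00913
  L1 = 0.2126×0.38133 + 0.7152×0.33245 + 0.0722×0.00913 ≈ 0.31950
Color 2 (186,78,227):
  R=186: 186/255≈0.7294 > 0.04045 → ((0.7294+0.055)/1.055)^2.4 ≈ 0.49102
  G=78: 78/255≈0.3059 > 0.04045 → ((0.3059+0.055)/1.055)^2.4 ≈ 0.07619
  B=227: 227/255≈0.8902 > 0.04045 → ((0.8902+0.055)/1.055)^2.4 ≈ 0.76815
  L2 = 0.2126×0.49102 + 0.7152×0.07619 + 0.0722×0.76815 ≈ 0.21434
Lighter = 0.31950, Darker = 0.21434
Ratio = (L_lighter + 0.05) / (L_darker + 0.05)
Ratio = (0.31950 + 0.05) / (0.21434 + 0.05) = 0.36950 / 0.26434 ≈ 1.3978
Ratio ≈ 1.40:1


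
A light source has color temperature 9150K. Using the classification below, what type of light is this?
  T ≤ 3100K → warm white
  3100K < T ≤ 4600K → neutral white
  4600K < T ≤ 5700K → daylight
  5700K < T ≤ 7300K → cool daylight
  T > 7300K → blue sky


Temperature: 9150K
9150K > 7300K → blue sky
Classification: blue sky


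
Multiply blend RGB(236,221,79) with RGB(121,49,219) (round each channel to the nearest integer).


Multiply: C = A×B/255, rounded to nearest integer
R: 236×121/255 = 28556/255 ≈ 111.984 → 112
G: 221×49/255 = 10829/255 ≈ 42.467 → 42
B: 79×219/255 = 17301/255 ≈ 67.847 → 68
= RGB(112, 42, 68)


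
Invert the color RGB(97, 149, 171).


Invert: (255-R, 255-G, 255-B)
R: 255-97 = 158
G: 255-149 = 106
B: 255-171 = 84
= RGB(158, 106, 84)


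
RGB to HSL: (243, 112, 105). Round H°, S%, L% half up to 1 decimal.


Normalize: R'=243/255≈0.9529, G'=112/255≈0.4392, B'=105/255≈0.4118
Max=243/255, Min=105/255, Δ=Max-Min=138/255
L = (Max+Min)/2 = (243+105)/510 = 348/510 = 0.68235… → L = 68.2%
L > 0.5 → S = Δ/(2-Max-Min) = 138/(510-243-105) = 138/162 = 0.85185… → S = 85.2%
(the 1/255 factors cancel in S and H, so raw channel differences can be used)
Max is R' → H = 60 × (((G-B)/Δ) mod 6) = 60 × (((112-105)/138) mod 6)
  7/138 = 0.0507…
  H = 60 × 0.0507… = 3.043…° → H = 3.0°
= HSL(3.0°, 85.2%, 68.2%)


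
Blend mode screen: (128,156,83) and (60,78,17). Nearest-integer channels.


Screen: C = 255 - (255-A)×(255-B)/255, rounded to nearest integer
R: 255 - (255-128)×(255-60)/255 = 255 - 24765/255 ≈ 255 - 97.118 = 157.882 → 158
G: 255 - (255-156)×(255-78)/255 = 255 - 17523/255 ≈ 255 - 68.718 = 186.282 → 186
B: 255 - (255-83)×(255-17)/255 = 255 - 40936/255 ≈ 255 - 160.533 = 94.467 → 94
= RGB(158, 186, 94)
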